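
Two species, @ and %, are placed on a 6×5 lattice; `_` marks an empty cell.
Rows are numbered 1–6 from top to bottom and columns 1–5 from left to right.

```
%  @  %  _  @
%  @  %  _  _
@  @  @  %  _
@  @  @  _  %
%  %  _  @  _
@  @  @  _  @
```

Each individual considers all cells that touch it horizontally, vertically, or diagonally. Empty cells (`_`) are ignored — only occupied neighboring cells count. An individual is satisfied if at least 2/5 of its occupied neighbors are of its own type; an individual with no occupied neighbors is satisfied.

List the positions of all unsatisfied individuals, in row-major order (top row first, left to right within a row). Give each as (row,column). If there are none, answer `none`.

(1,1), (1,2), (1,3), (2,1), (2,3), (5,1), (5,2), (6,1)

(1,1)% 1/3 unhappy
(1,2)@ 1/5 unhappy
(1,3)% 1/3 unhappy
(1,5)@ 0/0 ok
(2,1)% 1/5 unhappy
(2,2)@ 4/8 ok
(2,3)% 2/6 unhappy
(3,1)@ 4/5 ok
(3,2)@ 6/8 ok
(3,3)@ 4/6 ok
(3,4)% 2/4 ok
(4,1)@ 3/5 ok
(4,2)@ 5/7 ok
(4,3)@ 4/6 ok
(4,5)% 1/2 ok
(5,1)% 1/5 unhappy
(5,2)% 1/7 unhappy
(5,4)@ 3/4 ok
(6,1)@ 1/3 unhappy
(6,2)@ 2/4 ok
(6,3)@ 2/3 ok
(6,5)@ 1/1 ok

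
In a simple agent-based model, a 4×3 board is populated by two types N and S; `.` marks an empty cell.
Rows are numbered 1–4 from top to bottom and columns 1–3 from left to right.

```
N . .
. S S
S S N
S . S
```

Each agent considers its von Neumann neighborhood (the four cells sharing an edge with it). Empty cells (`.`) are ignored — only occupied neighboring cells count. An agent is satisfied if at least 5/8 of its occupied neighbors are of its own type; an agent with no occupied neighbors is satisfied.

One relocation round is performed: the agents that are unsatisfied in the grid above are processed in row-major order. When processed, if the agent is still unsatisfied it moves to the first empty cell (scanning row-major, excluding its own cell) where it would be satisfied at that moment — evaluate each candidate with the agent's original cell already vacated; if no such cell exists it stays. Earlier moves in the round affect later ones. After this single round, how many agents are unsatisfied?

Initially unsatisfied (in order): (2,3), (3,3), (4,3).
  (2,3) → (1,3).
  (3,3): no empty cell satisfies it; stays.
  (4,3) → (1,2).
Resulting grid:
N S S
. S .
S S N
S . .
Unsatisfied now: (1,1), (3,3).

2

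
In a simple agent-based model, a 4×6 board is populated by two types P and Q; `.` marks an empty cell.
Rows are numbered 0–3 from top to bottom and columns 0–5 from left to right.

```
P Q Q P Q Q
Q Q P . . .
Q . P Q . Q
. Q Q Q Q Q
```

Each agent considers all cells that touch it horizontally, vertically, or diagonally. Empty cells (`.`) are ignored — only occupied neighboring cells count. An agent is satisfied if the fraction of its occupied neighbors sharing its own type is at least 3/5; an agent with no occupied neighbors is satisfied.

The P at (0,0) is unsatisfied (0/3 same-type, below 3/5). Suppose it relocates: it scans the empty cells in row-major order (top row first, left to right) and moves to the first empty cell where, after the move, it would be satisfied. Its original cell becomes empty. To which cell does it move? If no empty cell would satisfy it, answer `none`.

Vacating (0,0). Empty cells in order:
  (1,3): 3/6 same-type → still unsatisfied.
  (1,4): 1/5 same-type → still unsatisfied.
  (1,5): 0/3 same-type → still unsatisfied.
  (2,1): 2/7 same-type → still unsatisfied.
  (2,4): 0/5 same-type → still unsatisfied.
  (3,0): 0/2 same-type → still unsatisfied.

none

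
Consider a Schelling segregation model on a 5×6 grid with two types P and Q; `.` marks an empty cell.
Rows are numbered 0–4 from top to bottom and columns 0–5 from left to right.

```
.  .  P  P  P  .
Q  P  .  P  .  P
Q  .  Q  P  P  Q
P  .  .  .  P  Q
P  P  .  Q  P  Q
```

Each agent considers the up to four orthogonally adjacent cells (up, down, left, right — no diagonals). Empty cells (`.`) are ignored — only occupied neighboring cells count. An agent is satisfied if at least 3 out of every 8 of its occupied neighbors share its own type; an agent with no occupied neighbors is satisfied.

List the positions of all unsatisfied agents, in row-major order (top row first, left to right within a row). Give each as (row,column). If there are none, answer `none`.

(1,1), (1,5), (2,2), (2,5), (4,3), (4,4)

Row 0: (0,2)P 1/1 ok · (0,3)P 3/3 ok · (0,4)P 1/1 ok
Row 1: (1,0)Q 1/2 ok · (1,1)P 0/1 unhappy · (1,3)P 2/2 ok · (1,5)P 0/1 unhappy
Row 2: (2,0)Q 1/2 ok · (2,2)Q 0/1 unhappy · (2,3)P 2/3 ok · (2,4)P 2/3 ok · (2,5)Q 1/3 unhappy
Row 3: (3,0)P 1/2 ok · (3,4)P 2/3 ok · (3,5)Q 2/3 ok
Row 4: (4,0)P 2/2 ok · (4,1)P 1/1 ok · (4,3)Q 0/1 unhappy · (4,4)P 1/3 unhappy · (4,5)Q 1/2 ok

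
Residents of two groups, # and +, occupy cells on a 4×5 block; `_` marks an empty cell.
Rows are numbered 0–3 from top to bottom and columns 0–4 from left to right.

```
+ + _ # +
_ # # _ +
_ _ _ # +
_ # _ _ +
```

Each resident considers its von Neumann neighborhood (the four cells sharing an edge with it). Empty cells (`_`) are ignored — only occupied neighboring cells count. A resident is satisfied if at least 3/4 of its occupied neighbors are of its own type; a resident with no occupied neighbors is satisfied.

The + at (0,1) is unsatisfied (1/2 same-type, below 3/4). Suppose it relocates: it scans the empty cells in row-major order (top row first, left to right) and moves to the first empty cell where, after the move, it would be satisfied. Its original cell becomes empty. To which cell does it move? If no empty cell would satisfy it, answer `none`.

(2,0)

Vacating (0,1). Empty cells in order:
  (0,2): 0/2 same-type → still unsatisfied.
  (1,0): 1/2 same-type → still unsatisfied.
  (1,3): 1/4 same-type → still unsatisfied.
  (2,0): 0/0 same-type → satisfied — stop here.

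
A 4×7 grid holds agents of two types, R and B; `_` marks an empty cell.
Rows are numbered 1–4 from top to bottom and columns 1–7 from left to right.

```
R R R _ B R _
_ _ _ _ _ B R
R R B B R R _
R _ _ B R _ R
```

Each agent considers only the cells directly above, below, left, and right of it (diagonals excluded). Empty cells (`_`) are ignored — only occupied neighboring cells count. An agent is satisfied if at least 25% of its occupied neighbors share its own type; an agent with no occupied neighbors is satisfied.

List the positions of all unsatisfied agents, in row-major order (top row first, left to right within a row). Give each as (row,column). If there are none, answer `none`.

Row 1: (1,1)R 1/1 ok · (1,2)R 2/2 ok · (1,3)R 1/1 ok · (1,5)B 0/1 unhappy · (1,6)R 0/2 unhappy
Row 2: (2,6)B 0/3 unhappy · (2,7)R 0/1 unhappy
Row 3: (3,1)R 2/2 ok · (3,2)R 1/2 ok · (3,3)B 1/2 ok · (3,4)B 2/3 ok · (3,5)R 2/3 ok · (3,6)R 1/2 ok
Row 4: (4,1)R 1/1 ok · (4,4)B 1/2 ok · (4,5)R 1/2 ok · (4,7)R 0/0 ok

(1,5), (1,6), (2,6), (2,7)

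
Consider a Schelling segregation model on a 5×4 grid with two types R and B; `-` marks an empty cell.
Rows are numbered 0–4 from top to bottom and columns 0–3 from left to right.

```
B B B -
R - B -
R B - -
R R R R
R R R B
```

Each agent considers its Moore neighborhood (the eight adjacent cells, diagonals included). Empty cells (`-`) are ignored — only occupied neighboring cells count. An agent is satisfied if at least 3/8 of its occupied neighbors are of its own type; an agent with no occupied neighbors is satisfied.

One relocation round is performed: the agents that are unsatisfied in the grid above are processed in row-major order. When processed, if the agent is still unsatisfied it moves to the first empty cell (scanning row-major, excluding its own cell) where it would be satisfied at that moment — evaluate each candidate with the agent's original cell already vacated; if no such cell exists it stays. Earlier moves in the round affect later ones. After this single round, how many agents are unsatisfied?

Initially unsatisfied (in order): (1,0), (2,1), (4,3).
  (1,0) → (2,2).
  (2,1) → (0,3).
  (4,3) → (1,0).
Resulting grid:
B B B B
B - B -
R - R -
R R R R
R R R -
All satisfied now.

0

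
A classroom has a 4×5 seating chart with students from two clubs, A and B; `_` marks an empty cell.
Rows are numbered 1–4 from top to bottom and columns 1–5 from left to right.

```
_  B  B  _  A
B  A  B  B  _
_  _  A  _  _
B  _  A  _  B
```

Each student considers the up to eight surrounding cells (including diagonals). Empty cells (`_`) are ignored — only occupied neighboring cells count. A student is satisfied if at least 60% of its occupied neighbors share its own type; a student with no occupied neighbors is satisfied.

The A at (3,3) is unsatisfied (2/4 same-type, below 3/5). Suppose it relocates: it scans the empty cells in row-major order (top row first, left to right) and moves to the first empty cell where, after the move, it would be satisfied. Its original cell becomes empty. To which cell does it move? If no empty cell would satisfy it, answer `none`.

Vacating (3,3). Empty cells in order:
  (1,1): 1/3 same-type → still unsatisfied.
  (1,4): 1/4 same-type → still unsatisfied.
  (2,5): 1/2 same-type → still unsatisfied.
  (3,1): 1/3 same-type → still unsatisfied.
  (3,2): 2/5 same-type → still unsatisfied.
  (3,4): 1/4 same-type → still unsatisfied.
  (3,5): 0/2 same-type → still unsatisfied.
  (4,2): 1/2 same-type → still unsatisfied.
  (4,4): 1/2 same-type → still unsatisfied.

none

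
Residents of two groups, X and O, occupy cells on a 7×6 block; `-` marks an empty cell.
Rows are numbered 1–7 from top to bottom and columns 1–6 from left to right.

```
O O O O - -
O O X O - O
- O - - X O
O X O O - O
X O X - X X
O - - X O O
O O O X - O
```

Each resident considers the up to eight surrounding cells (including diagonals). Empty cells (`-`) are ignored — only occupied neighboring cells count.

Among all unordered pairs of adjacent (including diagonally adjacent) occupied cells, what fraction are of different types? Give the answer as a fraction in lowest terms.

16/33

Scan each occupied cell's neighbors to the right and below (and the two forward diagonals) so each pair is counted once.
From row 1: 3 unlike of 13 pairs (running 3/13).
From row 2: 5 unlike of 9 pairs (running 8/22).
From row 3: 4 unlike of 7 pairs (running 12/29).
From row 4: 9 unlike of 14 pairs (running 21/43).
From row 5: 7 unlike of 11 pairs (running 28/54).
From row 6: 3 unlike of 9 pairs (running 31/63).
From row 7: 1 unlike of 3 pairs (running 32/66).
Total adjacent occupied pairs: 66; unlike-type pairs: 32.
32/66 reduces to 16/33.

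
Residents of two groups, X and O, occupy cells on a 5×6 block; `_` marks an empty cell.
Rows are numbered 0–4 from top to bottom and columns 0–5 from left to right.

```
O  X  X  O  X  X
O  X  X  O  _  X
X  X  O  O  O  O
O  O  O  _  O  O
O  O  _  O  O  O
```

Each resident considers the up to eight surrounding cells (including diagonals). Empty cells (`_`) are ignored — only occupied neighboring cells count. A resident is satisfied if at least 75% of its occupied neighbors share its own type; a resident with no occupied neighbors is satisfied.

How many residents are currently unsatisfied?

Row 0: (0,0)O 1/3 unhappy · (0,1)X 3/5 unhappy · (0,2)X 3/5 unhappy · (0,3)O 1/4 unhappy · (0,4)X 2/4 unhappy · (0,5)X 2/2 ok
Row 1: (1,0)O 1/5 unhappy · (1,1)X 5/8 unhappy · (1,2)X 4/8 unhappy · (1,3)O 4/7 unhappy · (1,5)X 2/4 unhappy
Row 2: (2,0)X 2/5 unhappy · (2,1)X 3/8 unhappy · (2,2)O 4/7 unhappy · (2,3)O 5/6 ok · (2,4)O 5/6 ok · (2,5)O 3/4 ok
Row 3: (3,0)O 3/5 unhappy · (3,1)O 5/7 unhappy · (3,2)O 5/6 ok · (3,4)O 7/7 ok · (3,5)O 5/5 ok
Row 4: (4,0)O 3/3 ok · (4,1)O 4/4 ok · (4,3)O 3/3 ok · (4,4)O 4/4 ok · (4,5)O 3/3 ok
Unsatisfied: (0,0), (0,1), (0,2), (0,3), (0,4), (1,0), (1,1), (1,2), (1,3), (1,5), (2,0), (2,1), (2,2), (3,0), (3,1) — 15 in total.

15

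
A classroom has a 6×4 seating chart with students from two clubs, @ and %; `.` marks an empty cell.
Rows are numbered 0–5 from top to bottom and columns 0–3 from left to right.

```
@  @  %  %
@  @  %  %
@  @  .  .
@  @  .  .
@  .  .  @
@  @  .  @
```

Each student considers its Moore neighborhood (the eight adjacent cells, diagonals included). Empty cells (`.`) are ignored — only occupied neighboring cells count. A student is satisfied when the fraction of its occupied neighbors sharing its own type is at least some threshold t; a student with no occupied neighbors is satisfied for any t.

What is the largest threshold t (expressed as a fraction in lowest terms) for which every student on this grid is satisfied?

(0,0)@ 3/3
(0,1)@ 3/5
(0,2)% 3/5
(0,3)% 3/3
(1,0)@ 5/5
(1,1)@ 5/7
(1,2)% 3/6
(1,3)% 3/3
(2,0)@ 5/5
(2,1)@ 5/6
(3,0)@ 4/4
(3,1)@ 4/4
(4,0)@ 4/4
(4,3)@ 1/1
(5,0)@ 2/2
(5,1)@ 2/2
(5,3)@ 1/1
The smallest same-type fraction is 3/6 at (1,2), which reduces to 1/2. Any threshold above that leaves this student unsatisfied.

1/2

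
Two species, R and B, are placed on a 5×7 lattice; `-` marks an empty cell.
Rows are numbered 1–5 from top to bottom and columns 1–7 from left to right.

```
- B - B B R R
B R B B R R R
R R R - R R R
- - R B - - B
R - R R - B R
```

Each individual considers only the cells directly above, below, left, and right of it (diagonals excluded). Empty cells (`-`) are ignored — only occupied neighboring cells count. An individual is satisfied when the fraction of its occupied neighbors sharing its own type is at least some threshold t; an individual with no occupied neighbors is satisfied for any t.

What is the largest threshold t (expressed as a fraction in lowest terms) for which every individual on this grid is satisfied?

0/1

(1,2)B 0/1
(1,4)B 2/2
(1,5)B 1/3
(1,6)R 2/3
(1,7)R 2/2
(2,1)B 0/2
(2,2)R 1/4
(2,3)B 1/3
(2,4)B 2/3
(2,5)R 2/4
(2,6)R 4/4
(2,7)R 3/3
(3,1)R 1/2
(3,2)R 3/3
(3,3)R 2/3
(3,5)R 2/2
(3,6)R 3/3
(3,7)R 2/3
(4,3)R 2/3
(4,4)B 0/2
(4,7)B 0/2
(5,1)R — no occupied neighbors
(5,3)R 2/2
(5,4)R 1/2
(5,6)B 0/1
(5,7)R 0/2
The smallest same-type fraction is 0/1 at (1,2), which reduces to 0/1. Any threshold above that leaves this individual unsatisfied.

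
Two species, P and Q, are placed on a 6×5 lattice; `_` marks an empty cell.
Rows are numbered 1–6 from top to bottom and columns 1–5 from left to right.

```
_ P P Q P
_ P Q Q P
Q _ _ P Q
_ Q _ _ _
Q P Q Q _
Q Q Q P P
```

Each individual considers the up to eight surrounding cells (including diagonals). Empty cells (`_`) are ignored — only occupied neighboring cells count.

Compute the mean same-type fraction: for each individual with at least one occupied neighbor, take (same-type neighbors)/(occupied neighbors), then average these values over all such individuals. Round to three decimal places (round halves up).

0.478

Row 1: (1,2)P 2/3 · (1,3)P 2/5 · (1,4)Q 2/5 · (1,5)P 1/3
Row 2: (2,2)P 2/4 · (2,3)Q 2/6 · (2,4)Q 3/7 · (2,5)P 2/5
Row 3: (3,1)Q 1/2 · (3,4)P 1/4 · (3,5)Q 1/3
Row 4: (4,2)Q 3/4
Row 5: (5,1)Q 3/4 · (5,2)P 0/6 · (5,3)Q 4/6 · (5,4)Q 2/4
Row 6: (6,1)Q 2/3 · (6,2)Q 4/5 · (6,3)Q 3/5 · (6,4)P 1/4 · (6,5)P 1/2
Sum over 21 individuals: 2/3 + 2/5 + 2/5 + 1/3 + 2/4 + 2/6 + 3/7 + 2/5 + 1/2 + 1/4 + 1/3 + 3/4 + 3/4 + 0/6 + 4/6 + 2/4 + 2/3 + 4/5 + 3/5 + 1/4 + 1/2 = 351/35; mean = 351/35 ÷ 21 = 117/245 = 0.477551… → 0.478.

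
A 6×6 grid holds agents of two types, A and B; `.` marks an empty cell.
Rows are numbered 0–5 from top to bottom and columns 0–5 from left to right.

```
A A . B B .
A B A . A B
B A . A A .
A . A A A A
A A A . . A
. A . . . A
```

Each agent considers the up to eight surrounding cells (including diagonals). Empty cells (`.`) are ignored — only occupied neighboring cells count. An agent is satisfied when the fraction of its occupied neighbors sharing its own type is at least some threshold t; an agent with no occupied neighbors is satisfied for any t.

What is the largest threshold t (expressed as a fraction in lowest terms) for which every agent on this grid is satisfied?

1/6

(0,0)A 2/3
(0,1)A 3/4
(0,3)B 1/3
(0,4)B 2/3
(1,0)A 3/5
(1,1)B 1/6
(1,2)A 3/5
(1,4)A 2/5
(1,5)B 1/3
(2,0)B 1/4
(2,1)A 4/6
(2,3)A 6/6
(2,4)A 5/6
(3,0)A 3/4
(3,2)A 5/5
(3,3)A 5/5
(3,4)A 5/5
(3,5)A 3/3
(4,0)A 3/3
(4,1)A 5/5
(4,2)A 4/4
(4,5)A 3/3
(5,1)A 3/3
(5,5)A 1/1
The smallest same-type fraction is 1/6 at (1,1), which reduces to 1/6. Any threshold above that leaves this agent unsatisfied.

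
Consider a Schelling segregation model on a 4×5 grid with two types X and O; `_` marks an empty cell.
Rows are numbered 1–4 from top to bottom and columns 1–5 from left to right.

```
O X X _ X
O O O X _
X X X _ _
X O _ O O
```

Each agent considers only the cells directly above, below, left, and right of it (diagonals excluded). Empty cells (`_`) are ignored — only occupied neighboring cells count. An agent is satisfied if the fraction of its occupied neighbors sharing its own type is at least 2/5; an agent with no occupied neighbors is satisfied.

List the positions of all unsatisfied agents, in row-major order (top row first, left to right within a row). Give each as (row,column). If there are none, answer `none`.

(1,2), (2,3), (2,4), (4,2)

(1,1)O 1/2 satisfied
(1,2)X 1/3 not
(1,3)X 1/2 satisfied
(1,5)X 0/0 satisfied
(2,1)O 2/3 satisfied
(2,2)O 2/4 satisfied
(2,3)O 1/4 not
(2,4)X 0/1 not
(3,1)X 2/3 satisfied
(3,2)X 2/4 satisfied
(3,3)X 1/2 satisfied
(4,1)X 1/2 satisfied
(4,2)O 0/2 not
(4,4)O 1/1 satisfied
(4,5)O 1/1 satisfied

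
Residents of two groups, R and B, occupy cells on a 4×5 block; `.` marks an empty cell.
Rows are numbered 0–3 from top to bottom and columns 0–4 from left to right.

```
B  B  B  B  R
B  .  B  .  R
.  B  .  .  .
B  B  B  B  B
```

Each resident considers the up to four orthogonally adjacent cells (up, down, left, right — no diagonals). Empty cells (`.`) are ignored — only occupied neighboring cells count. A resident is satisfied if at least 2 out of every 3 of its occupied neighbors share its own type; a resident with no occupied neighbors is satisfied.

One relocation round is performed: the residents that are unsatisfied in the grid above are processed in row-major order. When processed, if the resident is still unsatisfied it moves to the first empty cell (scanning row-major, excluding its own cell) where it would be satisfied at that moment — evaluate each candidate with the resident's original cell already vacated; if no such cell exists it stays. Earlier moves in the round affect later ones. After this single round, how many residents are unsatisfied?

0

Initially unsatisfied (in order): (0,3), (0,4).
  (0,3) → (1,1).
  (0,4): now satisfied by earlier moves; stays.
Resulting grid:
B B B . R
B B B . R
. B . . .
B B B B B
All satisfied now.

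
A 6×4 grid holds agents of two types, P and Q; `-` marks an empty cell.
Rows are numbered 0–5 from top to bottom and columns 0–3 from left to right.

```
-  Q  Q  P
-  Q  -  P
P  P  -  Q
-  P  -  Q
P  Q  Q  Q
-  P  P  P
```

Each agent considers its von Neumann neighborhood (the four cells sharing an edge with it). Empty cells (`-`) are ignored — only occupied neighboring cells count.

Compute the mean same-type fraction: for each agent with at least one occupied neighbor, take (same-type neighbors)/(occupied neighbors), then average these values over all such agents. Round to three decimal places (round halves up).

0.583

(0,1)Q 2/2
(0,2)Q 1/2
(0,3)P 1/2
(1,1)Q 1/2
(1,3)P 1/2
(2,0)P 1/1
(2,1)P 2/3
(2,3)Q 1/2
(3,1)P 1/2
(3,3)Q 2/2
(4,0)P 0/1
(4,1)Q 1/4
(4,2)Q 2/3
(4,3)Q 2/3
(5,1)P 1/2
(5,2)P 2/3
(5,3)P 1/2
Sum over 17 agents: 2/2 + 1/2 + 1/2 + 1/2 + 1/2 + 1/1 + 2/3 + 1/2 + 1/2 + 2/2 + 0/1 + 1/4 + 2/3 + 2/3 + 1/2 + 2/3 + 1/2 = 119/12; mean = 119/12 ÷ 17 = 7/12 = 0.583333… → 0.583.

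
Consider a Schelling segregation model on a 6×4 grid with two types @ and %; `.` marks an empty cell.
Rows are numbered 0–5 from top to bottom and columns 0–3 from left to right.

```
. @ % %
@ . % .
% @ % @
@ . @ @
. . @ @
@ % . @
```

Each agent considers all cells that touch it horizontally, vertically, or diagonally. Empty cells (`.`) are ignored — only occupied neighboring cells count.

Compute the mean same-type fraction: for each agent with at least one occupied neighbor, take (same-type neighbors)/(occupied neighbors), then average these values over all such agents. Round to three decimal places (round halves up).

0.547

Row 0: (0,1)@ 1/3 · (0,2)% 2/3 · (0,3)% 2/2
Row 1: (1,0)@ 2/3 · (1,2)% 3/6
Row 2: (2,0)% 0/3 · (2,1)@ 3/6 · (2,2)% 1/5 · (2,3)@ 2/4
Row 3: (3,0)@ 1/2 · (3,2)@ 5/6 · (3,3)@ 4/5
Row 4: (4,2)@ 4/5 · (4,3)@ 4/4
Row 5: (5,0)@ 0/1 · (5,1)% 0/2 · (5,3)@ 2/2
Sum over 17 agents: 1/3 + 2/3 + 2/2 + 2/3 + 3/6 + 0/3 + 3/6 + 1/5 + 2/4 + 1/2 + 5/6 + 4/5 + 4/5 + 4/4 + 0/1 + 0/2 + 2/2 = 93/10; mean = 93/10 ÷ 17 = 93/170 = 0.547058… → 0.547.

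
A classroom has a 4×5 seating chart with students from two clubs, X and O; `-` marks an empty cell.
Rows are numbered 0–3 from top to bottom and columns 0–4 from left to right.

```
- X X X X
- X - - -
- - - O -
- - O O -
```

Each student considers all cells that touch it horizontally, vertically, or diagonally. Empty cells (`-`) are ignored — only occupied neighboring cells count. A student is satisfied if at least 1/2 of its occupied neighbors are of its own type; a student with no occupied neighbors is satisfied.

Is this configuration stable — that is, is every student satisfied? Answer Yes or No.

(0,1)X 2/2 ok
(0,2)X 3/3 ok
(0,3)X 2/2 ok
(0,4)X 1/1 ok
(1,1)X 2/2 ok
(2,3)O 2/2 ok
(3,2)O 2/2 ok
(3,3)O 2/2 ok
All meet the threshold, so the configuration is stable.

Yes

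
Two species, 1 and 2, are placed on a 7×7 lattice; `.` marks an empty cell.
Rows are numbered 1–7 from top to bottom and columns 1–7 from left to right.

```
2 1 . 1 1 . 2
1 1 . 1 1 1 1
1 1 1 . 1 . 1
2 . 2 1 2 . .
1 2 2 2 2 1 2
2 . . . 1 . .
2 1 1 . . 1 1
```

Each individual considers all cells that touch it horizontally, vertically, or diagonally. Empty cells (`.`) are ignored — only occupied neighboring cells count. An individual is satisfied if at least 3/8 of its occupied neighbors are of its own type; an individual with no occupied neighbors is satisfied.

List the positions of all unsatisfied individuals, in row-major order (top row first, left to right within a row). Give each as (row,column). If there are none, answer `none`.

Row 1: (1,1)2 0/3 not · (1,2)1 2/3 satisfied · (1,4)1 3/3 satisfied · (1,5)1 4/4 satisfied · (1,7)2 0/2 not
Row 2: (2,1)1 4/5 satisfied · (2,2)1 5/6 satisfied · (2,4)1 5/5 satisfied · (2,5)1 5/5 satisfied · (2,6)1 5/6 satisfied · (2,7)1 2/3 satisfied
Row 3: (3,1)1 3/4 satisfied · (3,2)1 4/6 satisfied · (3,3)1 4/5 satisfied · (3,5)1 4/5 satisfied · (3,7)1 2/2 satisfied
Row 4: (4,1)2 1/4 not · (4,3)2 3/6 satisfied · (4,4)1 2/7 not · (4,5)2 2/5 satisfied
Row 5: (5,1)1 0/3 not · (5,2)2 4/5 satisfied · (5,3)2 3/4 satisfied · (5,4)2 4/6 satisfied · (5,5)2 2/5 satisfied · (5,6)1 1/4 not · (5,7)2 0/1 not
Row 6: (6,1)2 2/4 satisfied · (6,5)1 2/4 satisfied
Row 7: (7,1)2 1/2 satisfied · (7,2)1 1/3 not · (7,3)1 1/1 satisfied · (7,6)1 2/2 satisfied · (7,7)1 1/1 satisfied

(1,1), (1,7), (4,1), (4,4), (5,1), (5,6), (5,7), (7,2)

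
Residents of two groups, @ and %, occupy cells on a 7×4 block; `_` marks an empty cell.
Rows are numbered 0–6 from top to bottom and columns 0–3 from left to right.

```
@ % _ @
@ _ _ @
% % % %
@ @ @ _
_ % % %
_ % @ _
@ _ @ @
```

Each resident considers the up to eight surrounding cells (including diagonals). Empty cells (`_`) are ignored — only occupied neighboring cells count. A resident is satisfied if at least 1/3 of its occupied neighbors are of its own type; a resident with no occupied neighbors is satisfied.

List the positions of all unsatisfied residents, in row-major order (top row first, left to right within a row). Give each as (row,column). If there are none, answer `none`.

(0,1), (1,0), (2,0), (3,0), (3,1), (3,2), (6,0)

Row 0: (0,0)@ 1/2 ok · (0,1)% 0/2 unhappy · (0,3)@ 1/1 ok
Row 1: (1,0)@ 1/4 unhappy · (1,3)@ 1/3 ok
Row 2: (2,0)% 1/4 unhappy · (2,1)% 2/6 ok · (2,2)% 2/5 ok · (2,3)% 1/3 ok
Row 3: (3,0)@ 1/4 unhappy · (3,1)@ 2/7 unhappy · (3,2)@ 1/7 unhappy
Row 4: (4,1)% 2/6 ok · (4,2)% 3/6 ok · (4,3)% 1/3 ok
Row 5: (5,1)% 2/5 ok · (5,2)@ 2/6 ok
Row 6: (6,0)@ 0/1 unhappy · (6,2)@ 2/3 ok · (6,3)@ 2/2 ok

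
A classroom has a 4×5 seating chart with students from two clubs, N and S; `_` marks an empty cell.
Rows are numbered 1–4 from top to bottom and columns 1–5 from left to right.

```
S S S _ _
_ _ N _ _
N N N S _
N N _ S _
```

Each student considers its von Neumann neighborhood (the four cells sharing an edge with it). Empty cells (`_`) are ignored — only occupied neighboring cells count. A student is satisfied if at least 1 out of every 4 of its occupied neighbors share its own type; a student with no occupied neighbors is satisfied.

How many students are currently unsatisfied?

Row 1: (1,1)S 1/1 ok · (1,2)S 2/2 ok · (1,3)S 1/2 ok
Row 2: (2,3)N 1/2 ok
Row 3: (3,1)N 2/2 ok · (3,2)N 3/3 ok · (3,3)N 2/3 ok · (3,4)S 1/2 ok
Row 4: (4,1)N 2/2 ok · (4,2)N 2/2 ok · (4,4)S 1/1 ok
Every one meets the threshold.

0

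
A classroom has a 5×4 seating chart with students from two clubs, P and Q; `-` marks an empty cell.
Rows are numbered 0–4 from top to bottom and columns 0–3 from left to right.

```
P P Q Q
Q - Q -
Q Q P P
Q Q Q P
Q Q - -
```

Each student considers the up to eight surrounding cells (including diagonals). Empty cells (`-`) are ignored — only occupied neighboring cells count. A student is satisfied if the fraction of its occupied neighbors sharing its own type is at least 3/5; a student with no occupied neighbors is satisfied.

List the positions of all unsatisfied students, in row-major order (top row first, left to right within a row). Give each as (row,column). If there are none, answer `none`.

(0,0)P 1/2 not
(0,1)P 1/4 not
(0,2)Q 2/3 satisfied
(0,3)Q 2/2 satisfied
(1,0)Q 2/4 not
(1,2)Q 3/6 not
(2,0)Q 4/4 satisfied
(2,1)Q 6/7 satisfied
(2,2)P 2/6 not
(2,3)P 2/4 not
(3,0)Q 5/5 satisfied
(3,1)Q 6/7 satisfied
(3,2)Q 3/6 not
(3,3)P 2/3 satisfied
(4,0)Q 3/3 satisfied
(4,1)Q 4/4 satisfied

(0,0), (0,1), (1,0), (1,2), (2,2), (2,3), (3,2)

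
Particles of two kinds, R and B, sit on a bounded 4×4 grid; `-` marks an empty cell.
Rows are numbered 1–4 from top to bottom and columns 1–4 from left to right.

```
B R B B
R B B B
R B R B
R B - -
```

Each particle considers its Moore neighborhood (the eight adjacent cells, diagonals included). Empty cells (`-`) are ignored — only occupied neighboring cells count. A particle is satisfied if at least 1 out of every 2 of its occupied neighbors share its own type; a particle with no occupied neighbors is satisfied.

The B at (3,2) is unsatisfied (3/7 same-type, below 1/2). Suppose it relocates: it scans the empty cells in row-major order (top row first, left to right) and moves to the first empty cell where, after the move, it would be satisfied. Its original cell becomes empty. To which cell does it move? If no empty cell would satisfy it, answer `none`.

Vacating (3,2). Empty cells in order:
  (4,3): 2/3 same-type → satisfied — stop here.

(4,3)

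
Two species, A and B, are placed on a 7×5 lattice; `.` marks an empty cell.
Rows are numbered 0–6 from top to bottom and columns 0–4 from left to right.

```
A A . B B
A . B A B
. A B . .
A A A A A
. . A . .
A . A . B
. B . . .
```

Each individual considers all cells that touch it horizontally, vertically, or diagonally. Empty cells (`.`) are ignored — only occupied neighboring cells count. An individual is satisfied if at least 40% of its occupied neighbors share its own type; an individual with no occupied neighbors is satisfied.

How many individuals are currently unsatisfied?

4

Row 0: (0,0)A 2/2 satisfied · (0,1)A 2/3 satisfied · (0,3)B 3/4 satisfied · (0,4)B 2/3 satisfied
Row 1: (1,0)A 3/3 satisfied · (1,2)B 2/5 satisfied · (1,3)A 0/5 not · (1,4)B 2/3 satisfied
Row 2: (2,1)A 4/6 satisfied · (2,2)B 1/6 not
Row 3: (3,0)A 2/2 satisfied · (3,1)A 4/5 satisfied · (3,2)A 4/5 satisfied · (3,3)A 3/4 satisfied · (3,4)A 1/1 satisfied
Row 4: (4,2)A 4/4 satisfied
Row 5: (5,0)A 0/1 not · (5,2)A 1/2 satisfied · (5,4)B 0/0 satisfied
Row 6: (6,1)B 0/2 not
Unsatisfied: (1,3), (2,2), (5,0), (6,1) — 4 in total.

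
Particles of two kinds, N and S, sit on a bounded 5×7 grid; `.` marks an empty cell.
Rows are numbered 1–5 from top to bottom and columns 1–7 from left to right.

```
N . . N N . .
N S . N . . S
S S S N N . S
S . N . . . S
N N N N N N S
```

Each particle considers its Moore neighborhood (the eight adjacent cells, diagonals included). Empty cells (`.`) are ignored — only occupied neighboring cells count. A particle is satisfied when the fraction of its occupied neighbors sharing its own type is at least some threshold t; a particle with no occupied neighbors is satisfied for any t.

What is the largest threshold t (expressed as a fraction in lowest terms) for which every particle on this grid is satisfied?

1/4

Row 1: (1,1)N 1/2 · (1,4)N 2/2 · (1,5)N 2/2
Row 2: (2,1)N 1/4 · (2,2)S 3/5 · (2,4)N 4/5 · (2,7)S 1/1
Row 3: (3,1)S 3/4 · (3,2)S 4/6 · (3,3)S 2/5 · (3,4)N 3/4 · (3,5)N 2/2 · (3,7)S 2/2
Row 4: (4,1)S 2/4 · (4,3)N 4/6 · (4,7)S 2/3
Row 5: (5,1)N 1/2 · (5,2)N 3/4 · (5,3)N 3/3 · (5,4)N 3/3 · (5,5)N 2/2 · (5,6)N 1/3 · (5,7)S 1/2
The smallest same-type fraction is 1/4 at (2,1), which reduces to 1/4. Any threshold above that leaves this particle unsatisfied.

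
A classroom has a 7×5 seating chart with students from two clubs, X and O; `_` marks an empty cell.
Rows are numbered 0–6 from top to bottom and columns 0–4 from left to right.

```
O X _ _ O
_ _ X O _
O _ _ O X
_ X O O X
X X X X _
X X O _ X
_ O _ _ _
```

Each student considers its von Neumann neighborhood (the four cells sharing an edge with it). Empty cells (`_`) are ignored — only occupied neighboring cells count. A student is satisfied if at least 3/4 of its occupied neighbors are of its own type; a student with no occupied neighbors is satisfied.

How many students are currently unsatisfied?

(0,0)O 0/1 ✗
(0,1)X 0/1 ✗
(0,4)O 0/0 ✓
(1,2)X 0/1 ✗
(1,3)O 1/2 ✗
(2,0)O 0/0 ✓
(2,3)O 2/3 ✗
(2,4)X 1/2 ✗
(3,1)X 1/2 ✗
(3,2)O 1/3 ✗
(3,3)O 2/4 ✗
(3,4)X 1/2 ✗
(4,0)X 2/2 ✓
(4,1)X 4/4 ✓
(4,2)X 2/4 ✗
(4,3)X 1/2 ✗
(5,0)X 2/2 ✓
(5,1)X 2/4 ✗
(5,2)O 0/2 ✗
(5,4)X 0/0 ✓
(6,1)O 0/1 ✗
Unsatisfied: (0,0), (0,1), (1,2), (1,3), (2,3), (2,4), (3,1), (3,2), (3,3), (3,4), (4,2), (4,3), (5,1), (5,2), (6,1) — 15 in total.

15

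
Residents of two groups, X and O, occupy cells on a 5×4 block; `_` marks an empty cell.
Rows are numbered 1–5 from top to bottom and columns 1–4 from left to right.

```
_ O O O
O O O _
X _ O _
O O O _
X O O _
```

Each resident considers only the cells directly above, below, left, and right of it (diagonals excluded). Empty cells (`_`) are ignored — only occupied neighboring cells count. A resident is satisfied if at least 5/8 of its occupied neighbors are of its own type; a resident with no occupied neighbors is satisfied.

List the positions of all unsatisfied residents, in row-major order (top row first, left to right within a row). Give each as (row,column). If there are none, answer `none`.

(1,2)O 2/2 ✓
(1,3)O 3/3 ✓
(1,4)O 1/1 ✓
(2,1)O 1/2 ✗
(2,2)O 3/3 ✓
(2,3)O 3/3 ✓
(3,1)X 0/2 ✗
(3,3)O 2/2 ✓
(4,1)O 1/3 ✗
(4,2)O 3/3 ✓
(4,3)O 3/3 ✓
(5,1)X 0/2 ✗
(5,2)O 2/3 ✓
(5,3)O 2/2 ✓

(2,1), (3,1), (4,1), (5,1)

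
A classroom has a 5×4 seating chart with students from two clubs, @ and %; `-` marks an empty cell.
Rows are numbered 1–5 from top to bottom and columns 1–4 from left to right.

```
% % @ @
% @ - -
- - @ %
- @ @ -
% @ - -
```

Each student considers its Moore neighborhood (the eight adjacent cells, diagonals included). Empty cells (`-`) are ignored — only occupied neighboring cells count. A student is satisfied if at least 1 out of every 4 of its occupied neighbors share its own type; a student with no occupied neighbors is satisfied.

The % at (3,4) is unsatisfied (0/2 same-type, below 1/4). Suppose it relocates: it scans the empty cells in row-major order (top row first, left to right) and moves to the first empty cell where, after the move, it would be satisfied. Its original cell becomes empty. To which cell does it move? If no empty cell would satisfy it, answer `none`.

(3,1)

Vacating (3,4). Empty cells in order:
  (2,3): 1/5 same-type → still unsatisfied.
  (2,4): 0/3 same-type → still unsatisfied.
  (3,1): 1/3 same-type → satisfied — stop here.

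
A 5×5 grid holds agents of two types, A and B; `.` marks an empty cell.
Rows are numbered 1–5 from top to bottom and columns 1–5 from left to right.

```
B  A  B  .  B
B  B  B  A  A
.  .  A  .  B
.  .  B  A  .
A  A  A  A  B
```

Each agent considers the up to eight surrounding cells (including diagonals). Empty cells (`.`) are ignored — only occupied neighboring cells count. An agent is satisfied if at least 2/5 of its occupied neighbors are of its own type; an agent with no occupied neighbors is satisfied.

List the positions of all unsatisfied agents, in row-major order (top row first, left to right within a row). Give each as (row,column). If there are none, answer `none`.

Row 1: (1,1)B 2/3 satisfied · (1,2)A 0/5 not · (1,3)B 2/4 satisfied · (1,5)B 0/2 not
Row 2: (2,1)B 2/3 satisfied · (2,2)B 4/6 satisfied · (2,3)B 2/5 satisfied · (2,4)A 2/6 not · (2,5)A 1/3 not
Row 3: (3,3)A 2/5 satisfied · (3,5)B 0/3 not
Row 4: (4,3)B 0/5 not · (4,4)A 3/6 satisfied
Row 5: (5,1)A 1/1 satisfied · (5,2)A 2/3 satisfied · (5,3)A 3/4 satisfied · (5,4)A 2/4 satisfied · (5,5)B 0/2 not

(1,2), (1,5), (2,4), (2,5), (3,5), (4,3), (5,5)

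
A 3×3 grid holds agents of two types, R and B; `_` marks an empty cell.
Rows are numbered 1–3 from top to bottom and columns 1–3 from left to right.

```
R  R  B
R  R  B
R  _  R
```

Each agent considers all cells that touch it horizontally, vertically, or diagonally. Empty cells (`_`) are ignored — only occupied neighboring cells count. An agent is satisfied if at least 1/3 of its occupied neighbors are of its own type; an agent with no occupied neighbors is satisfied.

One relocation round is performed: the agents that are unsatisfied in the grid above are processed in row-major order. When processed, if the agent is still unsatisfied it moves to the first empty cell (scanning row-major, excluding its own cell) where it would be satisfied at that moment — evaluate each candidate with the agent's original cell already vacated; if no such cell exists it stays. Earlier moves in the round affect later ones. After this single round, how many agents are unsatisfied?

1

Initially unsatisfied (in order): (2,3).
  (2,3): no empty cell satisfies it; stays.
Resulting grid:
R R B
R R B
R _ R
Unsatisfied now: (2,3).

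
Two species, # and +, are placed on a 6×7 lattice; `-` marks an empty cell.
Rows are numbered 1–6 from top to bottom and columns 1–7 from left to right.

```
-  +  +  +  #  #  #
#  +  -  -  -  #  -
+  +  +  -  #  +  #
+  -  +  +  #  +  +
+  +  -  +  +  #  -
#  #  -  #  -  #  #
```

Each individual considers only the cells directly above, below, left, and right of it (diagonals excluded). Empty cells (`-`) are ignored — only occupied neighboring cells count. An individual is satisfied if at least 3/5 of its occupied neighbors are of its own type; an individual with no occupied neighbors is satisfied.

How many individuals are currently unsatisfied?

Row 1: (1,2)+ 2/2 ok · (1,3)+ 2/2 ok · (1,4)+ 1/2 unhappy · (1,5)# 1/2 unhappy · (1,6)# 3/3 ok · (1,7)# 1/1 ok
Row 2: (2,1)# 0/2 unhappy · (2,2)+ 2/3 ok · (2,6)# 1/2 unhappy
Row 3: (3,1)+ 2/3 ok · (3,2)+ 3/3 ok · (3,3)+ 2/2 ok · (3,5)# 1/2 unhappy · (3,6)+ 1/4 unhappy · (3,7)# 0/2 unhappy
Row 4: (4,1)+ 2/2 ok · (4,3)+ 2/2 ok · (4,4)+ 2/3 ok · (4,5)# 1/4 unhappy · (4,6)+ 2/4 unhappy · (4,7)+ 1/2 unhappy
Row 5: (5,1)+ 2/3 ok · (5,2)+ 1/2 unhappy · (5,4)+ 2/3 ok · (5,5)+ 1/3 unhappy · (5,6)# 1/3 unhappy
Row 6: (6,1)# 1/2 unhappy · (6,2)# 1/2 unhappy · (6,4)# 0/1 unhappy · (6,6)# 2/2 ok · (6,7)# 1/1 ok
Unsatisfied: (1,4), (1,5), (2,1), (2,6), (3,5), (3,6), (3,7), (4,5), (4,6), (4,7), (5,2), (5,5), (5,6), (6,1), (6,2), (6,4) — 16 in total.

16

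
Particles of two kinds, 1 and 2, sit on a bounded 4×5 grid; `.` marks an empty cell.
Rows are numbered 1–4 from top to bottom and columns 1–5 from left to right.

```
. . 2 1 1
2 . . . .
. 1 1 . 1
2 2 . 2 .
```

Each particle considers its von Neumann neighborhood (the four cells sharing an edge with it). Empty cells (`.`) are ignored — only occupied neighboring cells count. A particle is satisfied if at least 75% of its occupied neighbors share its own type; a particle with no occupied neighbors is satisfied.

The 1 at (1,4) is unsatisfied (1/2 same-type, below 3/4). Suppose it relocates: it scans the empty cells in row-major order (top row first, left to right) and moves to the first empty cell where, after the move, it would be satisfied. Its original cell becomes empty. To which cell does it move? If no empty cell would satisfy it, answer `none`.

(2,4)

Vacating (1,4). Empty cells in order:
  (1,1): 0/1 same-type → still unsatisfied.
  (1,2): 0/1 same-type → still unsatisfied.
  (2,2): 1/2 same-type → still unsatisfied.
  (2,3): 1/2 same-type → still unsatisfied.
  (2,4): 0/0 same-type → satisfied — stop here.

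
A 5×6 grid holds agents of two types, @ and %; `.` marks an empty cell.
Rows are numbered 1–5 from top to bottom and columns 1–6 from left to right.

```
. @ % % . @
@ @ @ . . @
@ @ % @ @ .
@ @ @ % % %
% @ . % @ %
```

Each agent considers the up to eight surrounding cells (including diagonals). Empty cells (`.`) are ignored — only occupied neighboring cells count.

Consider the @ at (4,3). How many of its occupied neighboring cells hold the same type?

Occupied neighbors of (4,3): (3,2)=@, (3,3)=%, (3,4)=@, (4,2)=@, (4,4)=%, (5,2)=@, (5,4)=%.
Same type (@): 4 of 7.

4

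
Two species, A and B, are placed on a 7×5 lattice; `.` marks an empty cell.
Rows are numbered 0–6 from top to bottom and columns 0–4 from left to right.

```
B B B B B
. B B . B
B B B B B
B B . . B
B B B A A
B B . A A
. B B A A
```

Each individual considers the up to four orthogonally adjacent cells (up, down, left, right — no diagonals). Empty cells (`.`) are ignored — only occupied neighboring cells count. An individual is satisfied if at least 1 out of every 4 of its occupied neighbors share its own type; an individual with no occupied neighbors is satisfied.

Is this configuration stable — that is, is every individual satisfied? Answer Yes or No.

Yes

Row 0: (0,0)B 1/1 ✓ · (0,1)B 3/3 ✓ · (0,2)B 3/3 ✓ · (0,3)B 2/2 ✓ · (0,4)B 2/2 ✓
Row 1: (1,1)B 3/3 ✓ · (1,2)B 3/3 ✓ · (1,4)B 2/2 ✓
Row 2: (2,0)B 2/2 ✓ · (2,1)B 4/4 ✓ · (2,2)B 3/3 ✓ · (2,3)B 2/2 ✓ · (2,4)B 3/3 ✓
Row 3: (3,0)B 3/3 ✓ · (3,1)B 3/3 ✓ · (3,4)B 1/2 ✓
Row 4: (4,0)B 3/3 ✓ · (4,1)B 4/4 ✓ · (4,2)B 1/2 ✓ · (4,3)A 2/3 ✓ · (4,4)A 2/3 ✓
Row 5: (5,0)B 2/2 ✓ · (5,1)B 3/3 ✓ · (5,3)A 3/3 ✓ · (5,4)A 3/3 ✓
Row 6: (6,1)B 2/2 ✓ · (6,2)B 1/2 ✓ · (6,3)A 2/3 ✓ · (6,4)A 2/2 ✓
All meet the threshold, so the configuration is stable.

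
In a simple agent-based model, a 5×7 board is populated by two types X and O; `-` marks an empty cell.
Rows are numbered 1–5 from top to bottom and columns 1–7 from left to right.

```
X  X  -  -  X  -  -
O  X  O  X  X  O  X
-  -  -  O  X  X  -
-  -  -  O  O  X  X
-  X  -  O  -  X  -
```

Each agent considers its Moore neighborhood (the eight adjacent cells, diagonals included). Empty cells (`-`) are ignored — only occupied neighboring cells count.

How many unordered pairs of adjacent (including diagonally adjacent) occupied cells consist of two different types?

Scan each occupied cell's neighbors to the right and below (and the two forward diagonals) so each pair is counted once.
Row 1: X(1,1)–X(1,2)= X(1,1)–O(2,1)≠ X(1,1)–X(2,2)= X(1,2)–X(2,2)= X(1,2)–O(2,3)≠ X(1,2)–O(2,1)≠ X(1,5)–X(2,5)= X(1,5)–O(2,6)≠ X(1,5)–X(2,4)=  → 4/9 unlike.
Row 2: O(2,1)–X(2,2)≠ X(2,2)–O(2,3)≠ O(2,3)–X(2,4)≠ O(2,3)–O(3,4)= X(2,4)–X(2,5)= X(2,4)–O(3,4)≠ X(2,4)–X(3,5)= X(2,5)–O(2,6)≠ X(2,5)–X(3,5)= X(2,5)–X(3,6)= X(2,5)–O(3,4)≠ O(2,6)–X(2,7)≠ O(2,6)–X(3,6)≠ O(2,6)–X(3,5)≠ X(2,7)–X(3,6)=  → 9/15 unlike.
Row 3: O(3,4)–X(3,5)≠ O(3,4)–O(4,4)= O(3,4)–O(4,5)= X(3,5)–X(3,6)= X(3,5)–O(4,5)≠ X(3,5)–X(4,6)= X(3,5)–O(4,4)≠ X(3,6)–X(4,6)= X(3,6)–X(4,7)= X(3,6)–O(4,5)≠  → 4/10 unlike.
Row 4: O(4,4)–O(4,5)= O(4,4)–O(5,4)= O(4,5)–X(4,6)≠ O(4,5)–X(5,6)≠ O(4,5)–O(5,4)= X(4,6)–X(4,7)= X(4,6)–X(5,6)= X(4,7)–X(5,6)=  → 2/8 unlike.
Total adjacent occupied pairs: 42; unlike-type pairs: 19.

19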